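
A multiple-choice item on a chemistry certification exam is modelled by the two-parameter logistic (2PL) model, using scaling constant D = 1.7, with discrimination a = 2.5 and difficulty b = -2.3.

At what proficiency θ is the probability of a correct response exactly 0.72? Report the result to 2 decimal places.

P(θ) = 1 / (1 + exp(−D·a(θ − b)))
logit = ln(0.7200/0.2800) = 0.9445
θ = b + logit/(1.7·a) = -2.3 + 0.9445/4.2500 = -2.0778

-2.08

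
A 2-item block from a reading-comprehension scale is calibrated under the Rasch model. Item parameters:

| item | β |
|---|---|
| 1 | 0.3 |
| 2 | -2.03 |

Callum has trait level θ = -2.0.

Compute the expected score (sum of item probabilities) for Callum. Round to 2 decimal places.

P(θ) = 1 / (1 + exp(−(θ − β)))
P_1 = 1/(1+e^{2.3000}) = 0.0911
P_2 = 1/(1+e^{-0.0300}) = 0.5075
E[score] = 0.0911 + 0.5075 = 0.5986

0.60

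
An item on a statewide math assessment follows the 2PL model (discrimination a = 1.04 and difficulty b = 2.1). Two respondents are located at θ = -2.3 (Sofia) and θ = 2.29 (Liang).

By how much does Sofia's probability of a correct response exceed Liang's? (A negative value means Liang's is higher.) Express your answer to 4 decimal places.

-0.5390

P(θ) = 1 / (1 + exp(−a(θ − b)))
P(Sofia) = 0.0102  [exponent -4.5760]
P(Liang) = 0.5492  [exponent 0.1976]
Difference = 0.0102 − 0.5492 = -0.5390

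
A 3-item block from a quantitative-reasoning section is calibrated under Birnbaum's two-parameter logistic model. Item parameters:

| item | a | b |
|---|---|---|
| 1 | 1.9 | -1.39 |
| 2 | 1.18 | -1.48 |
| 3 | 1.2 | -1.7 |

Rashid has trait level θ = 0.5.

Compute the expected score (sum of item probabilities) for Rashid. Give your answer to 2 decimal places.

2.82

P(θ) = 1 / (1 + exp(−a(θ − b)))
P_1 = 1/(1+e^{-3.5910}) = 0.9732
P_2 = 1/(1+e^{-2.3364}) = 0.9118
P_3 = 1/(1+e^{-2.6400}) = 0.9334
E[score] = 0.9732 + 0.9118 + 0.9334 = 2.8184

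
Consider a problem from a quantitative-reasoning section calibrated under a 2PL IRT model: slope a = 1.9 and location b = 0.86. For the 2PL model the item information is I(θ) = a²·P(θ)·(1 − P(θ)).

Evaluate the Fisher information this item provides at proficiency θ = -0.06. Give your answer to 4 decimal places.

P = 1/(1+e^{1.7480}) = 0.1483
P(1−P) = 0.1483 × 0.8517 = 0.1263
I = a² × P(1−P) = 1.9² × 0.1263 = 0.45597

0.4560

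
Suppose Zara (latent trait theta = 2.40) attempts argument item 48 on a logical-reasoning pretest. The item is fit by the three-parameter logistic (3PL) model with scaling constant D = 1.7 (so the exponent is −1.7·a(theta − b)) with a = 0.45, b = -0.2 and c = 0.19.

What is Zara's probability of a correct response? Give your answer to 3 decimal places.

0.903

P(theta) = c + (1 − c) · 1 / (1 + exp(−D·a(theta − b)))
Exponent: 1.7 × 0.45 × (2.40 − (-0.2)) = 1.9890
1/(1 + e^{-1.9890}) = 0.8796
P = 0.19 + 0.81 × 0.8796 = 0.9025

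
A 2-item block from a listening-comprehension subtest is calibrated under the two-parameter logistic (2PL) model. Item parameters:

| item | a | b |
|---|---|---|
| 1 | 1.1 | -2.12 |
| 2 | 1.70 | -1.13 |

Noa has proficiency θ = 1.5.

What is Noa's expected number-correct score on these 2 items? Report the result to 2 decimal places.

1.97

P(θ) = 1 / (1 + exp(−a(θ − b)))
P_1 = 1/(1+e^{-3.9820}) = 0.9817
P_2 = 1/(1+e^{-4.4710}) = 0.9887
E[score] = 0.9817 + 0.9887 = 1.9704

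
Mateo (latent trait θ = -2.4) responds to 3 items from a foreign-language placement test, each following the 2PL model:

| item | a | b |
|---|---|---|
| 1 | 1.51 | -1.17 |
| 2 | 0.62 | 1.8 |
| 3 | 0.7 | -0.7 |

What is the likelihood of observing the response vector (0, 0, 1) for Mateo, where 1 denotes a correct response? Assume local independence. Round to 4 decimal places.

0.1879

P(θ) = 1 / (1 + exp(−a(θ − b)))
P_1 = 1/(1+e^{1.8573}) = 0.1350
P_2 = 1/(1+e^{2.6040}) = 0.0689
P_3 = 1/(1+e^{1.1900}) = 0.2333
L = (1−P_1) × (1−P_2) × P_3 = 0.8650 × 0.9311 × 0.2333 = 0.18787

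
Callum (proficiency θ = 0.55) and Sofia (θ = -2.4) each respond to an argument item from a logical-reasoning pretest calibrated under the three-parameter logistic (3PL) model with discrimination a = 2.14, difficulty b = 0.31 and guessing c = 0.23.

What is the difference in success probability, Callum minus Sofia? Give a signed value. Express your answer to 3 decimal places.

0.479

P(θ) = c + (1 − c) · 1 / (1 + exp(−a(θ − b)))
P(Callum) = 0.7118  [exponent 0.5136]
P(Sofia) = 0.2323  [exponent -5.7994]
Difference = 0.7118 − 0.2323 = 0.4794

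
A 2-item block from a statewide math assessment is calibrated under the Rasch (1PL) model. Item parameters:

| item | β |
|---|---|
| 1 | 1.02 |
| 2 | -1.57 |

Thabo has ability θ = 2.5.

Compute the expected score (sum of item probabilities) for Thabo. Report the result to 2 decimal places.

1.80

P(θ) = 1 / (1 + exp(−(θ − β)))
P_1 = 1/(1+e^{-1.4800}) = 0.8146
P_2 = 1/(1+e^{-4.0700}) = 0.9832
E[score] = 0.8146 + 0.9832 = 1.7978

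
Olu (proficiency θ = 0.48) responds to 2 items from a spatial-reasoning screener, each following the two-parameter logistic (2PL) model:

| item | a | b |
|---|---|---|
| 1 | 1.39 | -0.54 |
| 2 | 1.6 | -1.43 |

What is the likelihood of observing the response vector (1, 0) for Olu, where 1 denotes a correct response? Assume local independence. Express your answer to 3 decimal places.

0.036

P(θ) = 1 / (1 + exp(−a(θ − b)))
P_1 = 1/(1+e^{-1.4178}) = 0.8050
P_2 = 1/(1+e^{-3.0560}) = 0.9550
L = P_1 × (1−P_2) = 0.8050 × 0.0450 = 0.03619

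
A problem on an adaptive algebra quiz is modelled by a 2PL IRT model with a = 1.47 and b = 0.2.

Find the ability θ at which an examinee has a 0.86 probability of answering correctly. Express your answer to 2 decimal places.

P(θ) = 1 / (1 + exp(−a(θ − b)))
logit = ln(0.8600/0.1400) = 1.8153
θ = b + logit/(a) = 0.2 + 1.8153/1.4700 = 1.4349

1.43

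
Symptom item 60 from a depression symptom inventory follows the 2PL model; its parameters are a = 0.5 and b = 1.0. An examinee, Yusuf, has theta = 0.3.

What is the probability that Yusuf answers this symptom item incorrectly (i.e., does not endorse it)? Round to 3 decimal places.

0.587

P(theta) = 1 / (1 + exp(−a(theta − b)))
Exponent: 0.5 × (0.3 − 1.0) = -0.3500
1/(1 + e^{0.3500}) = 0.4134
P(incorrect) = 1 − 0.4134 = 0.5866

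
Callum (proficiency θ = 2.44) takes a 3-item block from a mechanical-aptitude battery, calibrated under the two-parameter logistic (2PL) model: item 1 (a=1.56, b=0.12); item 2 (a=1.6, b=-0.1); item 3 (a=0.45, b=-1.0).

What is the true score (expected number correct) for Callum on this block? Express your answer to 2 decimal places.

P(θ) = 1 / (1 + exp(−a(θ − b)))
P_1 = 1/(1+e^{-3.6192}) = 0.9739
P_2 = 1/(1+e^{-4.0640}) = 0.9831
P_3 = 1/(1+e^{-1.5480}) = 0.8246
E[score] = 0.9739 + 0.9831 + 0.8246 = 2.7816

2.78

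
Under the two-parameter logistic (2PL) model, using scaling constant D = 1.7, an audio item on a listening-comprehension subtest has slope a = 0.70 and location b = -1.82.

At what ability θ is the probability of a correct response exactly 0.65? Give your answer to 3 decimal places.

P(θ) = 1 / (1 + exp(−D·a(θ − b)))
logit = ln(0.6500/0.3500) = 0.6190
θ = b + logit/(1.7·a) = -1.82 + 0.6190/1.1900 = -1.2998

-1.300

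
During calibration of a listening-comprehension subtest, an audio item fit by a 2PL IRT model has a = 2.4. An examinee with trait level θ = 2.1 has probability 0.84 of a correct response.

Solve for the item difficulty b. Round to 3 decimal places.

1.409

P(θ) = 1 / (1 + exp(−a(θ − b)))
logit(0.84) = ln(0.84/0.16) = 1.6582
b = θ − logit/(a) = 2.1 − 1.6582/2.4000 = 1.4091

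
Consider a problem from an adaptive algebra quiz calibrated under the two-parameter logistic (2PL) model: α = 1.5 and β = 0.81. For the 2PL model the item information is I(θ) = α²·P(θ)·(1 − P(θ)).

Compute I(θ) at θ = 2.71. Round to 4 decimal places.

0.1163

P = 1/(1+e^{-2.8500}) = 0.9453
P(1−P) = 0.9453 × 0.0547 = 0.0517
I = α² × P(1−P) = 1.5² × 0.0517 = 0.11631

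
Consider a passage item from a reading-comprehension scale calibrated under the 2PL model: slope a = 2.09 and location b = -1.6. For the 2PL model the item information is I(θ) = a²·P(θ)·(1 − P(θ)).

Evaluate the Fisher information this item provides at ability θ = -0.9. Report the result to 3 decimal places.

0.667

P = 1/(1+e^{-1.4630}) = 0.8120
P(1−P) = 0.8120 × 0.1880 = 0.1527
I = a² × P(1−P) = 2.09² × 0.1527 = 0.66684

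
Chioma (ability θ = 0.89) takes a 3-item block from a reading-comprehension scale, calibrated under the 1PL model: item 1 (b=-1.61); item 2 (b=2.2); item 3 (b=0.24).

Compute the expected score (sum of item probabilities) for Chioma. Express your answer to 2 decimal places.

P(θ) = 1 / (1 + exp(−(θ − b)))
P_1 = 1/(1+e^{-2.5000}) = 0.9241
P_2 = 1/(1+e^{1.3100}) = 0.2125
P_3 = 1/(1+e^{-0.6500}) = 0.6570
E[score] = 0.9241 + 0.2125 + 0.6570 = 1.7936

1.79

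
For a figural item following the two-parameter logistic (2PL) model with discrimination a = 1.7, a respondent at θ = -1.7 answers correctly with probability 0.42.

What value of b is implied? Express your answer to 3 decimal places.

-1.510

P(θ) = 1 / (1 + exp(−a(θ − b)))
logit(0.42) = ln(0.42/0.58) = -0.3228
b = θ − logit/(a) = -1.7 − (-0.3228)/1.7000 = -1.5101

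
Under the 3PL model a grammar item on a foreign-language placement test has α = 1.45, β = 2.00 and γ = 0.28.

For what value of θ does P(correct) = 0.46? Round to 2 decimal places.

1.24

P(θ) = γ + (1 − γ) · 1 / (1 + exp(−α(θ − β)))
Remove guessing floor: (0.46 − 0.28)/(1 − 0.28) = 0.2500
logit = ln(0.2500/0.7500) = -1.0986
θ = β + logit/(α) = 2.00 + (-1.0986)/1.4500 = 1.2423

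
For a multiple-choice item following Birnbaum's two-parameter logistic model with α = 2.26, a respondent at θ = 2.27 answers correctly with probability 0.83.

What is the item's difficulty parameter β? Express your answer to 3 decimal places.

1.568

P(θ) = 1 / (1 + exp(−α(θ − β)))
logit(0.83) = ln(0.83/0.17) = 1.5856
β = θ − logit/(α) = 2.27 − 1.5856/2.2600 = 1.5684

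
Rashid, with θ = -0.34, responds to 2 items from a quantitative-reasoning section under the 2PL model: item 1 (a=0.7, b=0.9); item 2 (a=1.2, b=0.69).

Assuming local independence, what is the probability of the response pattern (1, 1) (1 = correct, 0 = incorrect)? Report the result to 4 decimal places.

P(θ) = 1 / (1 + exp(−a(θ − b)))
P_1 = 1/(1+e^{0.8680}) = 0.2957
P_2 = 1/(1+e^{1.2360}) = 0.2251
L = P_1 × P_2 = 0.2957 × 0.2251 = 0.06657

0.0666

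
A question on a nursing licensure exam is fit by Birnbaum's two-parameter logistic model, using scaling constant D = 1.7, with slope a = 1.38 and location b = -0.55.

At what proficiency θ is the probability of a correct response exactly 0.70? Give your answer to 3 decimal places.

P(θ) = 1 / (1 + exp(−D·a(θ − b)))
logit = ln(0.7000/0.3000) = 0.8473
θ = b + logit/(1.7·a) = -0.55 + 0.8473/2.3460 = -0.1888

-0.189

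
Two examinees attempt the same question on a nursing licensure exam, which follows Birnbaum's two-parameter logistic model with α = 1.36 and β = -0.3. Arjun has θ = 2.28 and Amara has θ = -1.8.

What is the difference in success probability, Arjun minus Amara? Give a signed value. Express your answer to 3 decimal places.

P(θ) = 1 / (1 + exp(−α(θ − β)))
P(Arjun) = 0.9709  [exponent 3.5088]
P(Amara) = 0.1151  [exponent -2.0400]
Difference = 0.9709 − 0.1151 = 0.8559

0.856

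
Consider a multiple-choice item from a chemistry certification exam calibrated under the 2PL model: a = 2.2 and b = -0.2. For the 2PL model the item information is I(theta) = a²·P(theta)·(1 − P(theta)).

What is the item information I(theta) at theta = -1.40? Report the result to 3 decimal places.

0.301

P = 1/(1+e^{2.6400}) = 0.0666
P(1−P) = 0.0666 × 0.9334 = 0.0622
I = a² × P(1−P) = 2.2² × 0.0622 = 0.30091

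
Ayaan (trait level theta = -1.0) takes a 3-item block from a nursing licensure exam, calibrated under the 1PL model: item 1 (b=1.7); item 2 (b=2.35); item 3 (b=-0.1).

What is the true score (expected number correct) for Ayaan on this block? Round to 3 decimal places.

0.386

P(theta) = 1 / (1 + exp(−(theta − b)))
P_1 = 1/(1+e^{2.7000}) = 0.0630
P_2 = 1/(1+e^{3.3500}) = 0.0339
P_3 = 1/(1+e^{0.9000}) = 0.2891
E[score] = 0.0630 + 0.0339 + 0.2891 = 0.3859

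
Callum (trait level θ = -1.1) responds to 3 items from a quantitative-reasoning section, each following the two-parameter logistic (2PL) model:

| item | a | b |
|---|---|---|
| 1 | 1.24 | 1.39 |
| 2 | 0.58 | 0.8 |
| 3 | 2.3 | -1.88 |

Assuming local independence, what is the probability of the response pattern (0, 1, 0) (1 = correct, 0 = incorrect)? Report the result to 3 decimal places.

0.034

P(θ) = 1 / (1 + exp(−a(θ − b)))
P_1 = 1/(1+e^{3.0876}) = 0.0436
P_2 = 1/(1+e^{1.1020}) = 0.2494
P_3 = 1/(1+e^{-1.7940}) = 0.8574
L = (1−P_1) × P_2 × (1−P_3) = 0.9564 × 0.2494 × 0.1426 = 0.03400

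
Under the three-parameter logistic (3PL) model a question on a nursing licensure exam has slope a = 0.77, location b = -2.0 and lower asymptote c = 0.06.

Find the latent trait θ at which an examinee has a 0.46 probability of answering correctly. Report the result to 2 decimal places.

-2.39

P(θ) = c + (1 − c) · 1 / (1 + exp(−a(θ − b)))
Remove guessing floor: (0.46 − 0.06)/(1 − 0.06) = 0.4255
logit = ln(0.4255/0.5745) = -0.3001
θ = b + logit/(a) = -2.0 + (-0.3001)/0.7700 = -2.3897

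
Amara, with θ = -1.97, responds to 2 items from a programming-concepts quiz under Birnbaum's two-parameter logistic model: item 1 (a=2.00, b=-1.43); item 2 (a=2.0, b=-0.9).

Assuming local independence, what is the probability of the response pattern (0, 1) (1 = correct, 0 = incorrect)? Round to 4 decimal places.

0.0786

P(θ) = 1 / (1 + exp(−a(θ − b)))
P_1 = 1/(1+e^{1.0800}) = 0.2535
P_2 = 1/(1+e^{2.1400}) = 0.1053
L = (1−P_1) × P_2 = 0.7465 × 0.1053 = 0.07858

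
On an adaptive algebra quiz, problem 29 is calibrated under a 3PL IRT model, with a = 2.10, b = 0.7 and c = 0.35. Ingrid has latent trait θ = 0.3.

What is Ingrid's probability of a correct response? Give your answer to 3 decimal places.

0.546

P(θ) = c + (1 − c) · 1 / (1 + exp(−a(θ − b)))
Exponent: 2.10 × (0.3 − 0.7) = -0.8400
1/(1 + e^{0.8400}) = 0.3015
P = 0.35 + 0.65 × 0.3015 = 0.5460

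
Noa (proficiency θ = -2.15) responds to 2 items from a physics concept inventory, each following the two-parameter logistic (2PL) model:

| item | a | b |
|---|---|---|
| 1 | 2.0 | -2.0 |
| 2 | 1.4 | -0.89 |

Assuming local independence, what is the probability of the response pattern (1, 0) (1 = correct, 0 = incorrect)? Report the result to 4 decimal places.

P(θ) = 1 / (1 + exp(−a(θ − b)))
P_1 = 1/(1+e^{0.3000}) = 0.4256
P_2 = 1/(1+e^{1.7640}) = 0.1463
L = P_1 × (1−P_2) = 0.4256 × 0.8537 = 0.36330

0.3633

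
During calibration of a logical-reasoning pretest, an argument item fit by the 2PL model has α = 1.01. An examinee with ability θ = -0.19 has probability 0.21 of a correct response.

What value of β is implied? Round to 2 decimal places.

1.12

P(θ) = 1 / (1 + exp(−α(θ − β)))
logit(0.21) = ln(0.21/0.79) = -1.3249
β = θ − logit/(α) = -0.19 − (-1.3249)/1.0100 = 1.1218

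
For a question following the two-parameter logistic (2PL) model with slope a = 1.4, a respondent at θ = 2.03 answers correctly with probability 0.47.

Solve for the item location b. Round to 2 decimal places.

P(θ) = 1 / (1 + exp(−a(θ − b)))
logit(0.47) = ln(0.47/0.53) = -0.1201
b = θ − logit/(a) = 2.03 − (-0.1201)/1.4000 = 2.1158

2.12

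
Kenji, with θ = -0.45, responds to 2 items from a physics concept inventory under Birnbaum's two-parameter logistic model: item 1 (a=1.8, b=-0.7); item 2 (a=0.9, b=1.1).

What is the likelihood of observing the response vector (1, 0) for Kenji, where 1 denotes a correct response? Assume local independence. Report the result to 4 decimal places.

0.4894

P(θ) = 1 / (1 + exp(−a(θ − b)))
P_1 = 1/(1+e^{-0.4500}) = 0.6106
P_2 = 1/(1+e^{1.3950}) = 0.1986
L = P_1 × (1−P_2) = 0.6106 × 0.8014 = 0.48936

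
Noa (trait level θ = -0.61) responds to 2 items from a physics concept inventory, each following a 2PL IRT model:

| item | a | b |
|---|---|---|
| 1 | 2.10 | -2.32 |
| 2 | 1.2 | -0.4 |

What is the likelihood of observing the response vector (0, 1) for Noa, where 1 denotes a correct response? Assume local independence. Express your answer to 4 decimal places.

0.0117

P(θ) = 1 / (1 + exp(−a(θ − b)))
P_1 = 1/(1+e^{-3.5910}) = 0.9732
P_2 = 1/(1+e^{0.2520}) = 0.4373
L = (1−P_1) × P_2 = 0.0268 × 0.4373 = 0.01173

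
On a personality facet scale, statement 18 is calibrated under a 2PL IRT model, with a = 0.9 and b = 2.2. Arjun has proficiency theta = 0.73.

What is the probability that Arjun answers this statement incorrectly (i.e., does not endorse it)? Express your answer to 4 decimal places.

0.7897

P(theta) = 1 / (1 + exp(−a(theta − b)))
Exponent: 0.9 × (0.73 − 2.2) = -1.3230
1/(1 + e^{1.3230}) = 0.2103
P(incorrect) = 1 − 0.2103 = 0.7897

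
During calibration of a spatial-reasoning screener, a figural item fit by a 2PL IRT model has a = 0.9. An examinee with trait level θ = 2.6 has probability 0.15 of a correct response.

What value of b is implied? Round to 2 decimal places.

P(θ) = 1 / (1 + exp(−a(θ − b)))
logit(0.15) = ln(0.15/0.85) = -1.7346
b = θ − logit/(a) = 2.6 − (-1.7346)/0.9000 = 4.5273

4.53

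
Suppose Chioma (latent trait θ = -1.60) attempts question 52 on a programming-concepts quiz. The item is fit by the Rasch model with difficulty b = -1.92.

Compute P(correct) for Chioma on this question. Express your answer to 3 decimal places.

P(θ) = 1 / (1 + exp(−(θ − b)))
Exponent: (-1.60 − (-1.92)) = 0.3200
1/(1 + e^{-0.3200}) = 0.5793
P = 0.5793

0.579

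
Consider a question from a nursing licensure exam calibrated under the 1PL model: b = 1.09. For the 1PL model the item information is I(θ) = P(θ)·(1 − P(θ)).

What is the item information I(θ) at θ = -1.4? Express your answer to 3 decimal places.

P = 1/(1+e^{2.4900}) = 0.0766
P(1−P) = 0.0766 × 0.9234 = 0.0707
I = P(1−P) = 0.07070

0.071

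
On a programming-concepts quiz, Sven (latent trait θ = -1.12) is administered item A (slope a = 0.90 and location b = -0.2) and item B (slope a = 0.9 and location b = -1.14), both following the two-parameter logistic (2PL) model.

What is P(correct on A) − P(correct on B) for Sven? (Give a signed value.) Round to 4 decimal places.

P(θ) = 1 / (1 + exp(−a(θ − b)))
P_A = 0.3041
P_B = 0.5045
P_A − P_B = -0.2004

-0.2004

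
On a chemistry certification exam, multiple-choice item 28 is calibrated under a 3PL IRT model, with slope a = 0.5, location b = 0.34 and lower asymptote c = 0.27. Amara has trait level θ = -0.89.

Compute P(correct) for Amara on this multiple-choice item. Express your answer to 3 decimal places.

P(θ) = c + (1 − c) · 1 / (1 + exp(−a(θ − b)))
Exponent: 0.5 × (-0.89 − 0.34) = -0.6150
1/(1 + e^{0.6150}) = 0.3509
P = 0.27 + 0.73 × 0.3509 = 0.5262

0.526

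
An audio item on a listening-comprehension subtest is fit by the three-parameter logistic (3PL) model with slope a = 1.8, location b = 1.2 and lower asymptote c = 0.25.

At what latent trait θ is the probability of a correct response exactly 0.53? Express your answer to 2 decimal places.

P(θ) = c + (1 − c) · 1 / (1 + exp(−a(θ − b)))
Remove guessing floor: (0.53 − 0.25)/(1 − 0.25) = 0.3733
logit = ln(0.3733/0.6267) = -0.5179
θ = b + logit/(a) = 1.2 + (-0.5179)/1.8000 = 0.9123

0.91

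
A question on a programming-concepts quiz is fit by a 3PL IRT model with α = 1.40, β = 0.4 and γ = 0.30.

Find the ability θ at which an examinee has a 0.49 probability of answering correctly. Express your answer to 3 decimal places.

-0.305

P(θ) = γ + (1 − γ) · 1 / (1 + exp(−α(θ − β)))
Remove guessing floor: (0.49 − 0.30)/(1 − 0.30) = 0.2714
logit = ln(0.2714/0.7286) = -0.9874
θ = β + logit/(α) = 0.4 + (-0.9874)/1.4000 = -0.3053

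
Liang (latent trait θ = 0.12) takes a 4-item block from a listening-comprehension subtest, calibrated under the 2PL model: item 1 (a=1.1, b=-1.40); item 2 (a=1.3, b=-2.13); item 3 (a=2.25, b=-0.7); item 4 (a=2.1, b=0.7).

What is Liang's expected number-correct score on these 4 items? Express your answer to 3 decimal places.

P(θ) = 1 / (1 + exp(−a(θ − b)))
P_1 = 1/(1+e^{-1.6720}) = 0.8418
P_2 = 1/(1+e^{-2.9250}) = 0.9491
P_3 = 1/(1+e^{-1.8450}) = 0.8635
P_4 = 1/(1+e^{1.2180}) = 0.2283
E[score] = 0.8418 + 0.9491 + 0.8635 + 0.2283 = 2.8827

2.883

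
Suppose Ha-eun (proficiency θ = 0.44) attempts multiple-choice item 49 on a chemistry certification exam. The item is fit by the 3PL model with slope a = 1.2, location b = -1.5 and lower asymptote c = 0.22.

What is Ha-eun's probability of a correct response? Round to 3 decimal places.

0.931

P(θ) = c + (1 − c) · 1 / (1 + exp(−a(θ − b)))
Exponent: 1.2 × (0.44 − (-1.5)) = 2.3280
1/(1 + e^{-2.3280}) = 0.9112
P = 0.22 + 0.78 × 0.9112 = 0.9307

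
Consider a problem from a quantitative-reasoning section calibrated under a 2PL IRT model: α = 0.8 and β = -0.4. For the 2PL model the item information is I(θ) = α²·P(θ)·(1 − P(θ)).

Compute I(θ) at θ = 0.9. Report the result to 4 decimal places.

0.1235

P = 1/(1+e^{-1.0400}) = 0.7389
P(1−P) = 0.7389 × 0.2611 = 0.1930
I = α² × P(1−P) = 0.8² × 0.1930 = 0.12349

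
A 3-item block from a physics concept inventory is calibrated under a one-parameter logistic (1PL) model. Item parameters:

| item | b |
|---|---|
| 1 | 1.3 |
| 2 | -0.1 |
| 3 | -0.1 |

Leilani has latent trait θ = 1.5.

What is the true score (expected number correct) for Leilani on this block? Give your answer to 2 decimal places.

2.21

P(θ) = 1 / (1 + exp(−(θ − b)))
P_1 = 1/(1+e^{-0.2000}) = 0.5498
P_2 = 1/(1+e^{-1.6000}) = 0.8320
P_3 = 1/(1+e^{-1.6000}) = 0.8320
E[score] = 0.5498 + 0.8320 + 0.8320 = 2.2139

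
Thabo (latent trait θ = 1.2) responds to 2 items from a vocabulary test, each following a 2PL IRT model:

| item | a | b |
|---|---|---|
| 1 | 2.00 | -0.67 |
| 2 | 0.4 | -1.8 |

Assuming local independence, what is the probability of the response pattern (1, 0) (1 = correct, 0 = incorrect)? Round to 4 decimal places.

P(θ) = 1 / (1 + exp(−a(θ − b)))
P_1 = 1/(1+e^{-3.7400}) = 0.9768
P_2 = 1/(1+e^{-1.2000}) = 0.7685
L = P_1 × (1−P_2) = 0.9768 × 0.2315 = 0.22610

0.2261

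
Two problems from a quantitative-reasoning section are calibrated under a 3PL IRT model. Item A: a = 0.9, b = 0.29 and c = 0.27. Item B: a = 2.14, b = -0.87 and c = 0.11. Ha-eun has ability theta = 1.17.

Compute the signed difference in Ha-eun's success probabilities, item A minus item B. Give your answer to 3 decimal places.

-0.216

P(theta) = c + (1 − c) · 1 / (1 + exp(−a(theta − b)))
P_A = 0.7724
P_B = 0.9888
P_A − P_B = -0.2164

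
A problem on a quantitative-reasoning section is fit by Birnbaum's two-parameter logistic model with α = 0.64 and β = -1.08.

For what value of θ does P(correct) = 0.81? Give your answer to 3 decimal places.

1.186

P(θ) = 1 / (1 + exp(−α(θ − β)))
logit = ln(0.8100/0.1900) = 1.4500
θ = β + logit/(α) = -1.08 + 1.4500/0.6400 = 1.1856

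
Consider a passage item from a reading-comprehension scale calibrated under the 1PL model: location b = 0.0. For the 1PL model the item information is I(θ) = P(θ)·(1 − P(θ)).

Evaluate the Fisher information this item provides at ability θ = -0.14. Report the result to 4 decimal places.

P = 1/(1+e^{0.1400}) = 0.4651
P(1−P) = 0.4651 × 0.5349 = 0.2488
I = P(1−P) = 0.24878

0.2488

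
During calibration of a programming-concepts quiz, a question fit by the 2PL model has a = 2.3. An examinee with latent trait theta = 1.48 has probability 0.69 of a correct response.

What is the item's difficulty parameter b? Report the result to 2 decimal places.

P(theta) = 1 / (1 + exp(−a(theta − b)))
logit(0.69) = ln(0.69/0.31) = 0.8001
b = theta − logit/(a) = 1.48 − 0.8001/2.3000 = 1.1321

1.13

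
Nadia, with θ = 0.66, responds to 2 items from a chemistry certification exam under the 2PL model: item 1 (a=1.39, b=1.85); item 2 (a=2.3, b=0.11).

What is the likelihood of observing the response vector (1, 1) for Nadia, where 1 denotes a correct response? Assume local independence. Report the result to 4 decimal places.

0.1252

P(θ) = 1 / (1 + exp(−a(θ − b)))
P_1 = 1/(1+e^{1.6541}) = 0.1606
P_2 = 1/(1+e^{-1.2650}) = 0.7799
L = P_1 × P_2 = 0.1606 × 0.7799 = 0.12521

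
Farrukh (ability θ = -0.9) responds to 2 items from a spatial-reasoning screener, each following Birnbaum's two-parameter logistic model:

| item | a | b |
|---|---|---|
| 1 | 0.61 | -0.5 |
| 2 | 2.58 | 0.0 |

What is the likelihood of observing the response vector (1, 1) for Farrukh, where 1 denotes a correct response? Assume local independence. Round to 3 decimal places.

0.039

P(θ) = 1 / (1 + exp(−a(θ − b)))
P_1 = 1/(1+e^{0.2440}) = 0.4393
P_2 = 1/(1+e^{2.3220}) = 0.0893
L = P_1 × P_2 = 0.4393 × 0.0893 = 0.03924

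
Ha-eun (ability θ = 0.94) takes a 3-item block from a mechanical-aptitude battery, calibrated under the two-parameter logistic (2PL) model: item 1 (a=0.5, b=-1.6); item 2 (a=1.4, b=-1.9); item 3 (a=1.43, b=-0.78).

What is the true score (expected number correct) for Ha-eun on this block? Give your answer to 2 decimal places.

2.68

P(θ) = 1 / (1 + exp(−a(θ − b)))
P_1 = 1/(1+e^{-1.2700}) = 0.7807
P_2 = 1/(1+e^{-3.9760}) = 0.9816
P_3 = 1/(1+e^{-2.4596}) = 0.9213
E[score] = 0.7807 + 0.9816 + 0.9213 = 2.6836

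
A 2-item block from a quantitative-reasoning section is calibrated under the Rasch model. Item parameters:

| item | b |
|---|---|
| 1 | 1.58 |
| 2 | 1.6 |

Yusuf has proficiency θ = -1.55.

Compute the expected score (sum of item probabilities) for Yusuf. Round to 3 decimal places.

0.083

P(θ) = 1 / (1 + exp(−(θ − b)))
P_1 = 1/(1+e^{3.1300}) = 0.0419
P_2 = 1/(1+e^{3.1500}) = 0.0411
E[score] = 0.0419 + 0.0411 = 0.0830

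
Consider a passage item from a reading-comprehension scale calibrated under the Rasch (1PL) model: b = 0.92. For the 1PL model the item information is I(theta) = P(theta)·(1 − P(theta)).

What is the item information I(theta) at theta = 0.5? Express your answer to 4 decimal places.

0.2393

P = 1/(1+e^{0.4200}) = 0.3965
P(1−P) = 0.3965 × 0.6035 = 0.2393
I = P(1−P) = 0.23929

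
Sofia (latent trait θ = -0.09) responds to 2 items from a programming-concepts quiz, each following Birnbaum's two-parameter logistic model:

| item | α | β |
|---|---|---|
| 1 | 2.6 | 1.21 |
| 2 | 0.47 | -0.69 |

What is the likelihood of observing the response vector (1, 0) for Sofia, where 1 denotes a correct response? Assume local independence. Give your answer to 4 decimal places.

0.0142

P(θ) = 1 / (1 + exp(−α(θ − β)))
P_1 = 1/(1+e^{3.3800}) = 0.0329
P_2 = 1/(1+e^{-0.2820}) = 0.5700
L = P_1 × (1−P_2) = 0.0329 × 0.4300 = 0.01416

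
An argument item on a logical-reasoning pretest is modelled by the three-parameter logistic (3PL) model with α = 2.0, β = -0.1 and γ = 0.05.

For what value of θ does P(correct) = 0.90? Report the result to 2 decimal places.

0.97

P(θ) = γ + (1 − γ) · 1 / (1 + exp(−α(θ − β)))
Remove guessing floor: (0.90 − 0.05)/(1 − 0.05) = 0.8947
logit = ln(0.8947/0.1053) = 2.1401
θ = β + logit/(α) = -0.1 + 2.1401/2.0000 = 0.9700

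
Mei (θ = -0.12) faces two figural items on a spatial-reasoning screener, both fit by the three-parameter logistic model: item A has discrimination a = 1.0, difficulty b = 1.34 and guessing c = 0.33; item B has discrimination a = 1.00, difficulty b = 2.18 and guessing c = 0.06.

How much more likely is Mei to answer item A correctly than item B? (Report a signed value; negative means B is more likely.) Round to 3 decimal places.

0.311

P(θ) = c + (1 − c) · 1 / (1 + exp(−a(θ − b)))
P_A = 0.4563
P_B = 0.1457
P_A − P_B = 0.3106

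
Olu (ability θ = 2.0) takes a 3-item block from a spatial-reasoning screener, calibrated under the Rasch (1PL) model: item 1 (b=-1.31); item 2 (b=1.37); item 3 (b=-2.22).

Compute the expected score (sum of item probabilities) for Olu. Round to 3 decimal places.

2.603

P(θ) = 1 / (1 + exp(−(θ − b)))
P_1 = 1/(1+e^{-3.3100}) = 0.9648
P_2 = 1/(1+e^{-0.6300}) = 0.6525
P_3 = 1/(1+e^{-4.2200}) = 0.9855
E[score] = 0.9648 + 0.6525 + 0.9855 = 2.6028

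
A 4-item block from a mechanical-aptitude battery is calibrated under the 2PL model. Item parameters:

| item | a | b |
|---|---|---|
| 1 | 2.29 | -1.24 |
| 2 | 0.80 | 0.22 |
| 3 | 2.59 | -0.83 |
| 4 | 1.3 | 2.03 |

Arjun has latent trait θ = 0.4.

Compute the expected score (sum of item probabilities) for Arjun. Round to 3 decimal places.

2.581

P(θ) = 1 / (1 + exp(−a(θ − b)))
P_1 = 1/(1+e^{-3.7556}) = 0.9771
P_2 = 1/(1+e^{-0.1440}) = 0.5359
P_3 = 1/(1+e^{-3.1857}) = 0.9603
P_4 = 1/(1+e^{2.1190}) = 0.1073
E[score] = 0.9771 + 0.5359 + 0.9603 + 0.1073 = 2.5806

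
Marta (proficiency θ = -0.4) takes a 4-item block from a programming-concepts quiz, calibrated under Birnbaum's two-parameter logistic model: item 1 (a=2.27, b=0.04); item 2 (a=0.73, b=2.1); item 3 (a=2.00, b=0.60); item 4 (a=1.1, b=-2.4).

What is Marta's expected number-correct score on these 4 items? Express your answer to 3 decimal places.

1.427

P(θ) = 1 / (1 + exp(−a(θ − b)))
P_1 = 1/(1+e^{0.9988}) = 0.2692
P_2 = 1/(1+e^{1.8250}) = 0.1388
P_3 = 1/(1+e^{2.0000}) = 0.1192
P_4 = 1/(1+e^{-2.2000}) = 0.9002
E[score] = 0.2692 + 0.1388 + 0.1192 + 0.9002 = 1.4275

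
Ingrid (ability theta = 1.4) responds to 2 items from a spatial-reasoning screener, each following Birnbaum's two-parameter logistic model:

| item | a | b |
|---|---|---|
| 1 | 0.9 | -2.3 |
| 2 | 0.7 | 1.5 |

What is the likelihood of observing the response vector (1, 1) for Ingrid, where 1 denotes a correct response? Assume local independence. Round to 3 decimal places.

P(theta) = 1 / (1 + exp(−a(theta − b)))
P_1 = 1/(1+e^{-3.3300}) = 0.9654
P_2 = 1/(1+e^{0.0700}) = 0.4825
L = P_1 × P_2 = 0.9654 × 0.4825 = 0.46583

0.466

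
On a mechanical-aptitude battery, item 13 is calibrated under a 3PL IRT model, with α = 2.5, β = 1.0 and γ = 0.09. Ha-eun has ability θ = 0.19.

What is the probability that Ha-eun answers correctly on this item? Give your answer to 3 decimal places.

P(θ) = γ + (1 − γ) · 1 / (1 + exp(−α(θ − β)))
Exponent: 2.5 × (0.19 − 1.0) = -2.0250
1/(1 + e^{2.0250}) = 0.1166
P = 0.09 + 0.91 × 0.1166 = 0.1961

0.196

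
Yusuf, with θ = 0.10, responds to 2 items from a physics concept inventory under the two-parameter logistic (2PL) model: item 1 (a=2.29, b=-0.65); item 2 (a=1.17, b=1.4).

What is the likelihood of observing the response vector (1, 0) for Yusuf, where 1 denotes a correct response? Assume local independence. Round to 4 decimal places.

0.6958

P(θ) = 1 / (1 + exp(−a(θ − b)))
P_1 = 1/(1+e^{-1.7175}) = 0.8478
P_2 = 1/(1+e^{1.5210}) = 0.1793
L = P_1 × (1−P_2) = 0.8478 × 0.8207 = 0.69578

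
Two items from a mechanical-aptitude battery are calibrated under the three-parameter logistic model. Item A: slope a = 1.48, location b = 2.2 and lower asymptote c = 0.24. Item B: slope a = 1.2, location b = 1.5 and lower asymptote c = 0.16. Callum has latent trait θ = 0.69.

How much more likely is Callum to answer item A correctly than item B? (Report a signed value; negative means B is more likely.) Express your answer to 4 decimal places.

P(θ) = c + (1 − c) · 1 / (1 + exp(−a(θ − b)))
P_A = 0.3135
P_B = 0.3906
P_A − P_B = -0.0771

-0.0771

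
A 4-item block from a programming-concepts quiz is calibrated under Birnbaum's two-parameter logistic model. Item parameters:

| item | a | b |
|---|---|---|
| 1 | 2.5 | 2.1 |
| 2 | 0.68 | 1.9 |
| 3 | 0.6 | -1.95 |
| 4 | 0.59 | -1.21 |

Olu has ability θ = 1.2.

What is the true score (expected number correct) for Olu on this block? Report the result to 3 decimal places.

2.153

P(θ) = 1 / (1 + exp(−a(θ − b)))
P_1 = 1/(1+e^{2.2500}) = 0.0953
P_2 = 1/(1+e^{0.4760}) = 0.3832
P_3 = 1/(1+e^{-1.8900}) = 0.8688
P_4 = 1/(1+e^{-1.4219}) = 0.8056
E[score] = 0.0953 + 0.3832 + 0.8688 + 0.8056 = 2.1529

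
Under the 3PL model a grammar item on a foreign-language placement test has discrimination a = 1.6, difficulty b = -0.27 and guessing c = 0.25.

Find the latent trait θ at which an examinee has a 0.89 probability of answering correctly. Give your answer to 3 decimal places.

0.831

P(θ) = c + (1 − c) · 1 / (1 + exp(−a(θ − b)))
Remove guessing floor: (0.89 − 0.25)/(1 − 0.25) = 0.8533
logit = ln(0.8533/0.1467) = 1.7610
θ = b + logit/(a) = -0.27 + 1.7610/1.6000 = 0.8306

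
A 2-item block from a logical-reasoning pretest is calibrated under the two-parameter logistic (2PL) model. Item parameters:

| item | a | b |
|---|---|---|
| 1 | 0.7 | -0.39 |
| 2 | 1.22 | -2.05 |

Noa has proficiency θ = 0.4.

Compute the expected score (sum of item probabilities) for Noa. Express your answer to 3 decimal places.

P(θ) = 1 / (1 + exp(−a(θ − b)))
P_1 = 1/(1+e^{-0.5530}) = 0.6348
P_2 = 1/(1+e^{-2.9890}) = 0.9521
E[score] = 0.6348 + 0.9521 = 1.5869

1.587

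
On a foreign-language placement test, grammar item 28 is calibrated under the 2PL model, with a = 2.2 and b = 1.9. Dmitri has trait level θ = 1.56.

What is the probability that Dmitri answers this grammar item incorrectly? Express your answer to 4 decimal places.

0.6787

P(θ) = 1 / (1 + exp(−a(θ − b)))
Exponent: 2.2 × (1.56 − 1.9) = -0.7480
1/(1 + e^{0.7480}) = 0.3213
P(incorrect) = 1 − 0.3213 = 0.6787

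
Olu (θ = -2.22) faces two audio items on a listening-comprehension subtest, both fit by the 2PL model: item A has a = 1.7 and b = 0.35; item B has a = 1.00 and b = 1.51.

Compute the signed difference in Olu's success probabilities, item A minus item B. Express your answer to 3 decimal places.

P(θ) = 1 / (1 + exp(−a(θ − b)))
P_A = 0.0125
P_B = 0.0234
P_A − P_B = -0.0109

-0.011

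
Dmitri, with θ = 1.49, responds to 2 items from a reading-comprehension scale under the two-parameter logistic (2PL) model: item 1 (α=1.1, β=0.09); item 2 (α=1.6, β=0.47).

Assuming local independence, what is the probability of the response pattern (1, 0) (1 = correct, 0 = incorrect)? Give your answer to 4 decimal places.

0.1347

P(θ) = 1 / (1 + exp(−α(θ − β)))
P_1 = 1/(1+e^{-1.5400}) = 0.8235
P_2 = 1/(1+e^{-1.6320}) = 0.8364
L = P_1 × (1−P_2) = 0.8235 × 0.1636 = 0.13468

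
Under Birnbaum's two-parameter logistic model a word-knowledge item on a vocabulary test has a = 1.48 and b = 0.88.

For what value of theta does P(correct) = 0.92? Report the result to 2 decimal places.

2.53

P(theta) = 1 / (1 + exp(−a(theta − b)))
logit = ln(0.9200/0.0800) = 2.4423
theta = b + logit/(a) = 0.88 + 2.4423/1.4800 = 2.5302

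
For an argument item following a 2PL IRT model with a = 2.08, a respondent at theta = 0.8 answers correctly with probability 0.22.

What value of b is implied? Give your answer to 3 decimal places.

P(theta) = 1 / (1 + exp(−a(theta − b)))
logit(0.22) = ln(0.22/0.78) = -1.2657
b = theta − logit/(a) = 0.8 − (-1.2657)/2.0800 = 1.4085

1.408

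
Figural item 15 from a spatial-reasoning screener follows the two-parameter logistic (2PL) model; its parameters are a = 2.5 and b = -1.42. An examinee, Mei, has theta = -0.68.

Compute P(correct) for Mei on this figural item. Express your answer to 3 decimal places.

P(theta) = 1 / (1 + exp(−a(theta − b)))
Exponent: 2.5 × (-0.68 − (-1.42)) = 1.8500
1/(1 + e^{-1.8500}) = 0.8641

0.864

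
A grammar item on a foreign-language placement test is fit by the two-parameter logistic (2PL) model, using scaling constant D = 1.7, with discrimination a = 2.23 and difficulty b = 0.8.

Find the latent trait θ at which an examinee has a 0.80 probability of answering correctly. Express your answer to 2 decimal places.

P(θ) = 1 / (1 + exp(−D·a(θ − b)))
logit = ln(0.8000/0.2000) = 1.3863
θ = b + logit/(1.7·a) = 0.8 + 1.3863/3.7910 = 1.1657

1.17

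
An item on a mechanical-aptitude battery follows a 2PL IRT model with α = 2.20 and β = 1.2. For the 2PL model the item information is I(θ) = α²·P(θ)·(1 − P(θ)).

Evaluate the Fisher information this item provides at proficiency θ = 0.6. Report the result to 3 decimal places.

P = 1/(1+e^{1.3200}) = 0.2108
P(1−P) = 0.2108 × 0.7892 = 0.1664
I = α² × P(1−P) = 2.20² × 0.1664 = 0.80525

0.805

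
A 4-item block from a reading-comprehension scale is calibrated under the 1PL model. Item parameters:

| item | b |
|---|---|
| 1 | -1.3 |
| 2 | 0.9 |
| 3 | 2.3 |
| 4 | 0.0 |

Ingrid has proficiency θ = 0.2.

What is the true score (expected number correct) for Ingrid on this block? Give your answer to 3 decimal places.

P(θ) = 1 / (1 + exp(−(θ − b)))
P_1 = 1/(1+e^{-1.5000}) = 0.8176
P_2 = 1/(1+e^{0.7000}) = 0.3318
P_3 = 1/(1+e^{2.1000}) = 0.1091
P_4 = 1/(1+e^{-0.2000}) = 0.5498
E[score] = 0.8176 + 0.3318 + 0.1091 + 0.5498 = 1.8083

1.808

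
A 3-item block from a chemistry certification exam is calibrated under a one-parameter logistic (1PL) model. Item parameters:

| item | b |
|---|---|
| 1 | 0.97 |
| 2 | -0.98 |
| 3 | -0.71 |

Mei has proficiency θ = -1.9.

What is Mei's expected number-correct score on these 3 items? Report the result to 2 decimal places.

P(θ) = 1 / (1 + exp(−(θ − b)))
P_1 = 1/(1+e^{2.8700}) = 0.0537
P_2 = 1/(1+e^{0.9200}) = 0.2850
P_3 = 1/(1+e^{1.1900}) = 0.2333
E[score] = 0.0537 + 0.2850 + 0.2333 = 0.5719

0.57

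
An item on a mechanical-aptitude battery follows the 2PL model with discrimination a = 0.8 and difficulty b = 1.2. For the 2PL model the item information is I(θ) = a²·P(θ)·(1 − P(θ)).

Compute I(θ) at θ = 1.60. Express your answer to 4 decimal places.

0.1560

P = 1/(1+e^{-0.3200}) = 0.5793
P(1−P) = 0.5793 × 0.4207 = 0.2437
I = a² × P(1−P) = 0.8² × 0.2437 = 0.15597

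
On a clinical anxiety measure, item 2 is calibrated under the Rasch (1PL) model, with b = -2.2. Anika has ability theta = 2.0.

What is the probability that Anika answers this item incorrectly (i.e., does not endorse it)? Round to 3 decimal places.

0.015

P(theta) = 1 / (1 + exp(−(theta − b)))
Exponent: (2.0 − (-2.2)) = 4.2000
1/(1 + e^{-4.2000}) = 0.9852
P = 0.9852
P(incorrect) = 1 − 0.9852 = 0.0148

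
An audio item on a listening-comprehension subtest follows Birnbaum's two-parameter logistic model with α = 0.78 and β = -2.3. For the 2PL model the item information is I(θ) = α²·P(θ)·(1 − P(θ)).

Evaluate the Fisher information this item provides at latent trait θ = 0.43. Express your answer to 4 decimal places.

0.0578

P = 1/(1+e^{-2.1294}) = 0.8937
P(1−P) = 0.8937 × 0.1063 = 0.0950
I = α² × P(1−P) = 0.78² × 0.0950 = 0.05778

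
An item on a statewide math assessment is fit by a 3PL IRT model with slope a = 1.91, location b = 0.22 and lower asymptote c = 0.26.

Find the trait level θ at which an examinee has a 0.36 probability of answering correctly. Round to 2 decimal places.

-0.75

P(θ) = c + (1 − c) · 1 / (1 + exp(−a(θ − b)))
Remove guessing floor: (0.36 − 0.26)/(1 − 0.26) = 0.1351
logit = ln(0.1351/0.8649) = -1.8563
θ = b + logit/(a) = 0.22 + (-1.8563)/1.9100 = -0.7519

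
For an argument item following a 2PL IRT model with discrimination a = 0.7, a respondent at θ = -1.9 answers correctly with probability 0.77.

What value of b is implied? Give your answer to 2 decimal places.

-3.63

P(θ) = 1 / (1 + exp(−a(θ − b)))
logit(0.77) = ln(0.77/0.23) = 1.2083
b = θ − logit/(a) = -1.9 − 1.2083/0.7000 = -3.6262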